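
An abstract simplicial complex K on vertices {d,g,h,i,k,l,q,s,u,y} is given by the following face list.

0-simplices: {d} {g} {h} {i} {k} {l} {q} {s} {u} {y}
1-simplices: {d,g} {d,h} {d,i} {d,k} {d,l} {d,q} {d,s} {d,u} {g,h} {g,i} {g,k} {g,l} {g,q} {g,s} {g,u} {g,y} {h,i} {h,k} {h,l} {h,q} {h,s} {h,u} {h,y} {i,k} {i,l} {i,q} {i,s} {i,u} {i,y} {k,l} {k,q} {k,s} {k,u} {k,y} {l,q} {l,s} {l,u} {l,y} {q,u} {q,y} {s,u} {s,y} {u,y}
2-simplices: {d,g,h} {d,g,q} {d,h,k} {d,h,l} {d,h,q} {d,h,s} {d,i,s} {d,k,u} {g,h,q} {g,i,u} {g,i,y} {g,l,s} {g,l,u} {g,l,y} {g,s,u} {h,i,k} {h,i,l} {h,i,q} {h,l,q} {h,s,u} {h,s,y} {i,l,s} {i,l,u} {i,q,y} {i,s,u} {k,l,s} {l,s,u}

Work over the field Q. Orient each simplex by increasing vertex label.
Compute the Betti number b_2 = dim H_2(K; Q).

b_2=3

n_0=10 n_1=43 n_2=27  [Q]
∂1: piv[dg,dh,di,dk,dl,dq,ds,du,gy] rk=9  ker:gh,gi,gk,gl,gq,gs,gu,hi,hk,hl,hq,hs,hu,hy,ik,il,iq,is,iu,iy,kl,kq,ks,ku,ky,lq,ls,lu,ly,qu,qy,su,sy,uy
∂2: piv[dgh,dgq,dhk,dhl,dhq,dhs,dis,dku,giu,giy,gls,glu,gly,gsu,hik,hil,hiq,hlq,hsu,hsy,ils,ilu,iqy,kls] rk=24  ker:ghq,isu,lsu
b_2=(27−24)−0=3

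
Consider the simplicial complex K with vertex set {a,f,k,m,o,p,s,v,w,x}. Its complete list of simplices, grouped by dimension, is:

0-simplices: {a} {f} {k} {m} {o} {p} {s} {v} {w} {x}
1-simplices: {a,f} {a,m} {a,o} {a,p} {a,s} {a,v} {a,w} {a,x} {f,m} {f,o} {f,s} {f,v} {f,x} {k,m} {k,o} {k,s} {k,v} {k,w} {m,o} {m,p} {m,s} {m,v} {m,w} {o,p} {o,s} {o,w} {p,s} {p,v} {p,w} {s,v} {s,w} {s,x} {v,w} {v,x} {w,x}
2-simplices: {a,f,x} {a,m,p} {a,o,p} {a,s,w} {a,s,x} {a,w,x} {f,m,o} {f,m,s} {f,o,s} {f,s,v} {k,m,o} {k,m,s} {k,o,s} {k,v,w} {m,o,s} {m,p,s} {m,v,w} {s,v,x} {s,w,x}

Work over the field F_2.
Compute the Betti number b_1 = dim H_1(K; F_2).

b_1=10

n_0=10 n_1=35 n_2=19  [Z2]
∂1: piv[af,am,ao,ap,as,av,aw,ax,km] rk=9  ker:fm,fo,fs,fv,fx,ko,ks,kv,kw,mo,mp,ms,mv,mw,op,os,ow,ps,pv,pw,sv,sw,sx,vw,vx,wx
∂2: piv[afx,amp,aop,asw,asx,awx,fmo,fms,fos,fsv,kmo,kms,kvw,mps,mvw,svx] rk=16  ker:kos,mos,swx
b_1=(35−9)−16=10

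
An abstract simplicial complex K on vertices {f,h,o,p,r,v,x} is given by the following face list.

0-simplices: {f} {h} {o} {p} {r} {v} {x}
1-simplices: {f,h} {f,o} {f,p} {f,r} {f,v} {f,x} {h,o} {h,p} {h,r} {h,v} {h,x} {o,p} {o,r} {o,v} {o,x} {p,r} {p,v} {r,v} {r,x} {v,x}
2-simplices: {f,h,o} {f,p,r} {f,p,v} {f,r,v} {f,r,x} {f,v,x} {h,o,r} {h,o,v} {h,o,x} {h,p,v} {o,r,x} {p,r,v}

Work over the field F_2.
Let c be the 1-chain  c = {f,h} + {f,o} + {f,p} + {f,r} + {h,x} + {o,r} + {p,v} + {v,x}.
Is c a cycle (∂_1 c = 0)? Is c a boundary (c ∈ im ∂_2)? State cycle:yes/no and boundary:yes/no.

n_0=7 n_1=20 n_2=12  [Z2]
∂1: piv[fh,fo,fp,fr,fv,fx] rk=6  ker:ho,hp,hr,hv,hx,op,or,ov,ox,pr,pv,rv,rx,vx
∂2: piv[fho,fpr,fpv,frv,frx,fvx,hor,hov,hox,hpv,orx] rk=11  ker:prv
∂1c = 0
c vs im∂2: reduces to 0 ⇒ boundary

cycle:yes boundary:yes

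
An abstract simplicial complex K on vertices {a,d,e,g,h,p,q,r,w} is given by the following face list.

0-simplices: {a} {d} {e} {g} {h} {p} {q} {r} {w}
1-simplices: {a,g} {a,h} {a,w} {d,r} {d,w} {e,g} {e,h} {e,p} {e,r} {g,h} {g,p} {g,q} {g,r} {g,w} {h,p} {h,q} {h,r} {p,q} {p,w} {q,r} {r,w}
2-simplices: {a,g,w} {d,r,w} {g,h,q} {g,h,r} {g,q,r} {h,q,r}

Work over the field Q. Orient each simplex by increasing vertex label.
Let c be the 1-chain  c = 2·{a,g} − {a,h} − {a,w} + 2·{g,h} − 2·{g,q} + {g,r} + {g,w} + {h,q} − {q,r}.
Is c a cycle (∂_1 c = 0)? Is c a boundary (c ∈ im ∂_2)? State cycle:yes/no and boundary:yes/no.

n_0=9 n_1=21 n_2=6  [Q]
∂1: piv[ag,ah,aw,dr,dw,eg,ep,gq] rk=8  ker:eh,er,gh,gp,gr,gw,hp,hq,hr,pq,pw,qr,rw
∂2: piv[agw,drw,ghq,ghr,gqr] rk=5  ker:hqr
∂1c = 0
c vs im∂2: residual ≠ 0 ⇒ not boundary

cycle:yes boundary:no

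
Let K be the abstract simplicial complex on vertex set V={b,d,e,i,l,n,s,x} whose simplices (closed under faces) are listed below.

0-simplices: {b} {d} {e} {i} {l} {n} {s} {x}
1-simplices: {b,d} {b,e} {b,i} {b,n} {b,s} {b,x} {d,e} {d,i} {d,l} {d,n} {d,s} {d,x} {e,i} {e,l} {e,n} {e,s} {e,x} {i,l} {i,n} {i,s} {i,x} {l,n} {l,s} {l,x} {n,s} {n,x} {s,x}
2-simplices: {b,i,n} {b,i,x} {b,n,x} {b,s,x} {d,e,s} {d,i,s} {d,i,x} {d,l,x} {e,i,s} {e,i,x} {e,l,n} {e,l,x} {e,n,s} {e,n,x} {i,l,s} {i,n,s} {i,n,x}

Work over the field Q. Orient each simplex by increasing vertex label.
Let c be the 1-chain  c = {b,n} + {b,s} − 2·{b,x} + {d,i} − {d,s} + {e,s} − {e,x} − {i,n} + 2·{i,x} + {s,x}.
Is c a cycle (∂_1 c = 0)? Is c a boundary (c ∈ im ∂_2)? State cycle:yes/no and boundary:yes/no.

n_0=8 n_1=27 n_2=17  [Q]
∂1: piv[bd,be,bi,bn,bs,bx,dl] rk=7  ker:de,di,dn,ds,dx,ei,el,en,es,ex,il,in,is,ix,ln,ls,lx,ns,nx,sx
∂2: piv[bin,bix,bnx,bsx,des,dis,dix,dlx,eis,eix,eln,elx,ens,enx,ils] rk=15  ker:ins,inx
∂1c = 0
c vs im∂2: reduces to 0 ⇒ boundary

cycle:yes boundary:yes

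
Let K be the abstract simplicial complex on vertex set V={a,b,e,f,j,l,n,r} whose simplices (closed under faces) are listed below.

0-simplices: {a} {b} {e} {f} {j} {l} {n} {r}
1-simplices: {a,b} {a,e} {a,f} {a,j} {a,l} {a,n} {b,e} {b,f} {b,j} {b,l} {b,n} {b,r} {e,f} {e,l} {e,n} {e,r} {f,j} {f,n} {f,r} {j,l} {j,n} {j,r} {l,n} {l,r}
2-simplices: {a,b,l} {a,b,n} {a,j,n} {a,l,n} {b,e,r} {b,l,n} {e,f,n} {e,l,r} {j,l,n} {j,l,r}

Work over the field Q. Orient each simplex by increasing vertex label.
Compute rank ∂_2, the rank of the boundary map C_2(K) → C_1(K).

n_0=8 n_1=24 n_2=10  [Q]
∂1: piv[ab,ae,af,aj,al,an,br] rk=7  ker:be,bf,bj,bl,bn,ef,el,en,er,fj,fn,fr,jl,jn,jr,ln,lr
∂2: piv[abl,abn,ajn,aln,ber,efn,elr,jln,jlr] rk=9  ker:bln
rk∂_2=9

rank∂_2=9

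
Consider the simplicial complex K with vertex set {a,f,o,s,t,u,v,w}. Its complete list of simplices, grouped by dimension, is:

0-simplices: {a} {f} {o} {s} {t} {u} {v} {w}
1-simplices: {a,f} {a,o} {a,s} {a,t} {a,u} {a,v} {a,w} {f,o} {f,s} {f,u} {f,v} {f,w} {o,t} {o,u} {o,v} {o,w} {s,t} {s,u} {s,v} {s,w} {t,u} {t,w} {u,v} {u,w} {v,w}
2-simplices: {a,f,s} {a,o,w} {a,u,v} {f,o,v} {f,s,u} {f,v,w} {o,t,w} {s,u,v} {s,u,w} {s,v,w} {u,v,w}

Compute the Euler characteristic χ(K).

χ(K)=-6

n_0=8 n_1=25 n_2=11
χ=+8−25+11=-6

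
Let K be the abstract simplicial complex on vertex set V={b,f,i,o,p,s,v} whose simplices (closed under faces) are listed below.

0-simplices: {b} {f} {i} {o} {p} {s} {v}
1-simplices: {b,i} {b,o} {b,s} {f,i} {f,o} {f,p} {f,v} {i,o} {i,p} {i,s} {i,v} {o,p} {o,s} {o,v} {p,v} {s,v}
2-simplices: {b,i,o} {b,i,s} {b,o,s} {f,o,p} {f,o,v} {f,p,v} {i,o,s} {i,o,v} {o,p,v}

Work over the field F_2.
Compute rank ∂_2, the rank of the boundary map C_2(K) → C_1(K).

n_0=7 n_1=16 n_2=9  [Z2]
∂1: piv[bi,bo,bs,fi,fp,fv] rk=6  ker:fo,io,ip,is,iv,op,os,ov,pv,sv
∂2: piv[bio,bis,bos,fop,fov,fpv,iov] rk=7  ker:ios,opv
rk∂_2=7

rank∂_2=7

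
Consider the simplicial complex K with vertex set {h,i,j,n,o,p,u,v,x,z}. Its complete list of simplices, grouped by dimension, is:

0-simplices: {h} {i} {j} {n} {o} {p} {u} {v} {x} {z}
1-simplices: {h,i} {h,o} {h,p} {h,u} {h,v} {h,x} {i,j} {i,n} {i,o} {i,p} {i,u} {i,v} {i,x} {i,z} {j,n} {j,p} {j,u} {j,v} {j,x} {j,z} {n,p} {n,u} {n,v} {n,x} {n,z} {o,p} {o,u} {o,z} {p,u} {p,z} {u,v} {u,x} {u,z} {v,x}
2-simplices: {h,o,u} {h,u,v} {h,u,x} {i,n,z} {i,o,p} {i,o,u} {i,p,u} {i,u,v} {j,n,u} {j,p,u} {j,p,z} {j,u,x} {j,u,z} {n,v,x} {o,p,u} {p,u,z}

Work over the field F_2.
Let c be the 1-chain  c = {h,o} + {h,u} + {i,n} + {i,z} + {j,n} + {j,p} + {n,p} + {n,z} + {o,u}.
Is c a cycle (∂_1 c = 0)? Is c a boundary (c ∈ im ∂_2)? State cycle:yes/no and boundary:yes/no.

cycle:yes boundary:no

n_0=10 n_1=34 n_2=16  [Z2]
∂1: piv[hi,ho,hp,hu,hv,hx,ij,in,iz] rk=9  ker:io,ip,iu,iv,ix,jn,jp,ju,jv,jx,jz,np,nu,nv,nx,nz,op,ou,oz,pu,pz,uv,ux,uz,vx
∂2: piv[hou,huv,hux,inz,iop,iou,ipu,iuv,jnu,jpu,jpz,jux,juz,nvx] rk=14  ker:opu,puz
∂1c = 0
c vs im∂2: residual ≠ 0 ⇒ not boundary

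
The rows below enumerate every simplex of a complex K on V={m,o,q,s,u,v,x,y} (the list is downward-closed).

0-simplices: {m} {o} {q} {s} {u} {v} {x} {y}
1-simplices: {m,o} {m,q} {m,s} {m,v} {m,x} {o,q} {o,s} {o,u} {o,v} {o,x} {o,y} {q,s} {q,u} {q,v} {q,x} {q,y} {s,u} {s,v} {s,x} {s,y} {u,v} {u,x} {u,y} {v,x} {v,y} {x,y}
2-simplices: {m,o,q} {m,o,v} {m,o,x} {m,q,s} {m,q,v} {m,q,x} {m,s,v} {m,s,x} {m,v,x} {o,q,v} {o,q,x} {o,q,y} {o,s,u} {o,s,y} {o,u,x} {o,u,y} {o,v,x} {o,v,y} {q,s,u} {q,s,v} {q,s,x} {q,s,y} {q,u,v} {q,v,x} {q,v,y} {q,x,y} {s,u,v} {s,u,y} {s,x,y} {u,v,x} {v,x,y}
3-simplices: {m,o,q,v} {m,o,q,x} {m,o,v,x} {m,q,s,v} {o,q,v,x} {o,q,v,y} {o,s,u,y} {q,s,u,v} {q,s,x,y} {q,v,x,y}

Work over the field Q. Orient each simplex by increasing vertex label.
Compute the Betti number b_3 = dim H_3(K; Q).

n_0=8 n_1=26 n_2=31 n_3=10  [Q]
∂1: piv[mo,mq,ms,mv,mx,ou,oy] rk=7  ker:oq,os,ov,ox,qs,qu,qv,qx,qy,su,sv,sx,sy,uv,ux,uy,vx,vy,xy
∂2: piv[moq,mov,mox,mqs,mqv,mqx,msv,msx,mvx,oqy,osu,osy,oux,ouy,ovy,qsu,qsy,quv,qxy] rk=19  ker:oqv,oqx,ovx,qsv,qsx,qvx,qvy,suv,suy,sxy,uvx,vxy
∂3: piv[moqv,moqx,movx,mqsv,oqvx,oqvy,osuy,qsuv,qsxy,qvxy] rk=10
b_3=(10−10)−0=0

b_3=0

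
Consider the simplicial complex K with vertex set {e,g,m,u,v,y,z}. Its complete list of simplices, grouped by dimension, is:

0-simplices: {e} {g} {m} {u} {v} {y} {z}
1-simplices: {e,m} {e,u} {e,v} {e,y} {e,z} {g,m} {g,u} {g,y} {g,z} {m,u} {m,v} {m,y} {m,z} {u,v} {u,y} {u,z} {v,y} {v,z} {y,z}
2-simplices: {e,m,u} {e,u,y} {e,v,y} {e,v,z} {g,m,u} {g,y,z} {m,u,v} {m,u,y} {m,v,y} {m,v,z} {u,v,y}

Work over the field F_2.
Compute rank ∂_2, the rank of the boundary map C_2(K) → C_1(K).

n_0=7 n_1=19 n_2=11  [Z2]
∂1: piv[em,eu,ev,ey,ez,gm] rk=6  ker:gu,gy,gz,mu,mv,my,mz,uv,uy,uz,vy,vz,yz
∂2: piv[emu,euy,evy,evz,gmu,gyz,muv,muy,mvy,mvz] rk=10  ker:uvy
rk∂_2=10

rank∂_2=10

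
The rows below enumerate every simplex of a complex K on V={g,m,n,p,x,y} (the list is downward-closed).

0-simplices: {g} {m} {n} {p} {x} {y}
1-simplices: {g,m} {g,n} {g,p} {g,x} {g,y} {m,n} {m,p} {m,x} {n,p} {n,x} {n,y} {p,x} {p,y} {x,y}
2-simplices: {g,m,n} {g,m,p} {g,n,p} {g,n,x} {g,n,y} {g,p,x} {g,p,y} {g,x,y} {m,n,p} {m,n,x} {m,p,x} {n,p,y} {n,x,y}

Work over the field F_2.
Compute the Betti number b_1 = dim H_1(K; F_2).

n_0=6 n_1=14 n_2=13  [Z2]
∂1: piv[gm,gn,gp,gx,gy] rk=5  ker:mn,mp,mx,np,nx,ny,px,py,xy
∂2: piv[gmn,gmp,gnp,gnx,gny,gpx,gpy,gxy,mnx] rk=9  ker:mnp,mpx,npy,nxy
b_1=(14−5)−9=0

b_1=0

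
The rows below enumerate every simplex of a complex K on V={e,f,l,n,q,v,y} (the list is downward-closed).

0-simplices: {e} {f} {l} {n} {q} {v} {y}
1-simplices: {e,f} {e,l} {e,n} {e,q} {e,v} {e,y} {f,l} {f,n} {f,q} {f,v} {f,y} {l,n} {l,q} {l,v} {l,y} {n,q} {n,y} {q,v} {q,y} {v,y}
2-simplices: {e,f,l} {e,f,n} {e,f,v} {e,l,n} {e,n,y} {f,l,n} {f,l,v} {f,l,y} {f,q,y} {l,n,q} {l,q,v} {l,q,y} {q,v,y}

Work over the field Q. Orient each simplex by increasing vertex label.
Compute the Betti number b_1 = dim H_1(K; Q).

n_0=7 n_1=20 n_2=13  [Q]
∂1: piv[ef,el,en,eq,ev,ey] rk=6  ker:fl,fn,fq,fv,fy,ln,lq,lv,ly,nq,ny,qv,qy,vy
∂2: piv[efl,efn,efv,eln,eny,flv,fly,fqy,lnq,lqv,lqy,qvy] rk=12  ker:fln
b_1=(20−6)−12=2

b_1=2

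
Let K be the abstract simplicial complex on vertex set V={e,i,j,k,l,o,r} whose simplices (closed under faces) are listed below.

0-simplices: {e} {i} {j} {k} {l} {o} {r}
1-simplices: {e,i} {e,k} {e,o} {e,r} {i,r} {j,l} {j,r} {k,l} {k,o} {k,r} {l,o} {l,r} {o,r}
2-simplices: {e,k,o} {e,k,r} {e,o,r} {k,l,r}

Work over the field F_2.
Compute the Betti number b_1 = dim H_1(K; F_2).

b_1=3

n_0=7 n_1=13 n_2=4  [Z2]
∂1: piv[ei,ek,eo,er,jl,jr] rk=6  ker:ir,kl,ko,kr,lo,lr,or
∂2: piv[eko,ekr,eor,klr] rk=4
b_1=(13−6)−4=3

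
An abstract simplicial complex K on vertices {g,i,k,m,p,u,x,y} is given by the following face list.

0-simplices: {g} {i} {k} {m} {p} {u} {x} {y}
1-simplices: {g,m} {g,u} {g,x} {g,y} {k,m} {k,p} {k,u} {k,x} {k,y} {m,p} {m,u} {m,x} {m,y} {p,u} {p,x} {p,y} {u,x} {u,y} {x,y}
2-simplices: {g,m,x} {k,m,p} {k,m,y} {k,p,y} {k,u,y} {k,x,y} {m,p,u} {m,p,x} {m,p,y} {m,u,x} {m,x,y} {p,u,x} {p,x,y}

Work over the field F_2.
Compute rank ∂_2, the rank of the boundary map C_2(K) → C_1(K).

n_0=8 n_1=19 n_2=13  [Z2]
∂1: piv[gm,gu,gx,gy,km,kp] rk=6  ker:ku,kx,ky,mp,mu,mx,my,pu,px,py,ux,uy,xy
∂2: piv[gmx,kmp,kmy,kpy,kuy,kxy,mpu,mpx,mux,mxy] rk=10  ker:mpy,pux,pxy
rk∂_2=10

rank∂_2=10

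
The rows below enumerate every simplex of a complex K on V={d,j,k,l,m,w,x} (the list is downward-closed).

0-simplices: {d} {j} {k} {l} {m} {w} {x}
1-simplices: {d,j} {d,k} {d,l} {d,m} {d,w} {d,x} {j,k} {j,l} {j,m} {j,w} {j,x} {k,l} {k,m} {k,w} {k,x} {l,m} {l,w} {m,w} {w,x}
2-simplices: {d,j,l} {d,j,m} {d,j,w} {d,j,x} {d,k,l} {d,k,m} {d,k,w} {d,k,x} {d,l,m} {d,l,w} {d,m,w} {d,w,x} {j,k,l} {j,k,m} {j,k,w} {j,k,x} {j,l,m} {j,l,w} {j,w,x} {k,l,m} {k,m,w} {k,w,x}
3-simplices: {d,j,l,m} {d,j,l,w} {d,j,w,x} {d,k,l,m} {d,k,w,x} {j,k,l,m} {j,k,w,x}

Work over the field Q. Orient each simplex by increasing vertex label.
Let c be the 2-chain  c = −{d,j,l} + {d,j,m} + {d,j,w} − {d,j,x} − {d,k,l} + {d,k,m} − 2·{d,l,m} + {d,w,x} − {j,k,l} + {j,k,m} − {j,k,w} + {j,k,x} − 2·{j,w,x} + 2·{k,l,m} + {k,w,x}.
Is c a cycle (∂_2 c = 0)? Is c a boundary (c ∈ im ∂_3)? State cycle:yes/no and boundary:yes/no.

n_0=7 n_1=19 n_2=22 n_3=7  [Q]
∂1: piv[dj,dk,dl,dm,dw,dx] rk=6  ker:jk,jl,jm,jw,jx,kl,km,kw,kx,lm,lw,mw,wx
∂2: piv[djl,djm,djw,djx,dkl,dkm,dkw,dkx,dlm,dlw,dmw,dwx,jkl] rk=13  ker:jkm,jkw,jkx,jlm,jlw,jwx,klm,kmw,kwx
∂3: piv[djlm,djlw,djwx,dklm,dkwx,jklm,jkwx] rk=7
∂2c = 0
c vs im∂3: reduces to 0 ⇒ boundary

cycle:yes boundary:yes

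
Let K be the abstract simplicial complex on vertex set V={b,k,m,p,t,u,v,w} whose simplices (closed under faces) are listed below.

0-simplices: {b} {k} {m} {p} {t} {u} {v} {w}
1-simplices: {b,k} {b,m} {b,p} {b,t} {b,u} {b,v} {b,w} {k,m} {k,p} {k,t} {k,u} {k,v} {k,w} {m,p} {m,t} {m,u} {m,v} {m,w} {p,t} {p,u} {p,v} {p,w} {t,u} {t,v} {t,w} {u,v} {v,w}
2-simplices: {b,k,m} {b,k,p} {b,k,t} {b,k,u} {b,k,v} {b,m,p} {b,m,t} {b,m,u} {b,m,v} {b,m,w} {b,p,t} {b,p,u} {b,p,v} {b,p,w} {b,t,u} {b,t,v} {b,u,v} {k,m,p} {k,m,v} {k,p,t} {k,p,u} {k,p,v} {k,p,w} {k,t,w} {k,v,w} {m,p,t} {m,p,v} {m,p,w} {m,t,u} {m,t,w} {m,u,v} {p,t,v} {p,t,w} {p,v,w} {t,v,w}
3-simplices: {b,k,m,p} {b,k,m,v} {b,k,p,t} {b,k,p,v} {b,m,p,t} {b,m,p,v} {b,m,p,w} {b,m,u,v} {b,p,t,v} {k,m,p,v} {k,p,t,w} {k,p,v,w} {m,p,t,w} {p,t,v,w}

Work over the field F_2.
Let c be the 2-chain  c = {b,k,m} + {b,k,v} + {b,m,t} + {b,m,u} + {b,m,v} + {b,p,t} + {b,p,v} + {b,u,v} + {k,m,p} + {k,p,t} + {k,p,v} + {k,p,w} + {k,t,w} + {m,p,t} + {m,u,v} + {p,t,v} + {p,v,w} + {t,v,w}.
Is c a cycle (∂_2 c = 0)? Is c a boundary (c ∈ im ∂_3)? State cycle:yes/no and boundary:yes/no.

cycle:yes boundary:yes

n_0=8 n_1=27 n_2=35 n_3=14  [Z2]
∂1: piv[bk,bm,bp,bt,bu,bv,bw] rk=7  ker:km,kp,kt,ku,kv,kw,mp,mt,mu,mv,mw,pt,pu,pv,pw,tu,tv,tw,uv,vw
∂2: piv[bkm,bkp,bkt,bku,bkv,bmp,bmt,bmu,bmv,bmw,bpt,bpu,bpv,bpw,btu,btv,buv,kpw,ktw,kvw] rk=20  ker:kmp,kmv,kpt,kpu,kpv,mpt,mpv,mpw,mtu,mtw,muv,ptv,ptw,pvw,tvw
∂3: piv[bkmp,bkmv,bkpt,bkpv,bmpt,bmpv,bmpw,bmuv,bptv,kptw,kpvw,mptw,ptvw] rk=13  ker:kmpv
∂2c = 0
c vs im∂3: reduces to 0 ⇒ boundary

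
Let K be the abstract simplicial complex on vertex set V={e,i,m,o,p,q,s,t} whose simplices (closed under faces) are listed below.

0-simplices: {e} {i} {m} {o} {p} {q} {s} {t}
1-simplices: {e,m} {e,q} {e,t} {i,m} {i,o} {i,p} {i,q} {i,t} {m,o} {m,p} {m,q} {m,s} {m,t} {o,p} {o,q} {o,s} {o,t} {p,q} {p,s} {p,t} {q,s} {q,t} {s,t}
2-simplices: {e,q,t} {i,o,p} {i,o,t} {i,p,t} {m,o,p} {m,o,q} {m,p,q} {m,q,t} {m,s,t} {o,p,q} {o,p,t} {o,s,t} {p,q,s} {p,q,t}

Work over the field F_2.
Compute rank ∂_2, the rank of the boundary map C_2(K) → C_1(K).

n_0=8 n_1=23 n_2=14  [Z2]
∂1: piv[em,eq,et,im,io,ip,ms] rk=7  ker:iq,it,mo,mp,mq,mt,op,oq,os,ot,pq,ps,pt,qs,qt,st
∂2: piv[eqt,iop,iot,ipt,mop,moq,mpq,mqt,mst,ost,pqs,pqt] rk=12  ker:opq,opt
rk∂_2=12

rank∂_2=12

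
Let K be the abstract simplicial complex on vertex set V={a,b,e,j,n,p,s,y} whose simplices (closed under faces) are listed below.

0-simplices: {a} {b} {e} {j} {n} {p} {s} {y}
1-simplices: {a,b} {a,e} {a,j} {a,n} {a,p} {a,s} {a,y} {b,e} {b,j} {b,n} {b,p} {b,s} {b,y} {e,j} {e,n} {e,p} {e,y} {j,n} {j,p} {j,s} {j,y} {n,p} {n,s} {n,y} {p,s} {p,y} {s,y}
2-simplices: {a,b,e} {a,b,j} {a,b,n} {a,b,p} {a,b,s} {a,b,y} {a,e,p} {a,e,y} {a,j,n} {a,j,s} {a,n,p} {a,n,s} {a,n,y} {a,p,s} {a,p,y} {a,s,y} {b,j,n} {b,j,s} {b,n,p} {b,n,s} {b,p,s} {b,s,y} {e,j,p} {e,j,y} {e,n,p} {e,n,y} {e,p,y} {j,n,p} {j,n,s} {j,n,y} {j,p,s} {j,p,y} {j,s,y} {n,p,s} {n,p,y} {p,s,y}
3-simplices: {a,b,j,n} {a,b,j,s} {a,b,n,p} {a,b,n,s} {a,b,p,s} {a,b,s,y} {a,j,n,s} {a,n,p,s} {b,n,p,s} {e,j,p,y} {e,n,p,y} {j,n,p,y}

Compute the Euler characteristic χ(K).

n_0=8 n_1=27 n_2=36 n_3=12
χ=+8−27+36−12=5

χ(K)=5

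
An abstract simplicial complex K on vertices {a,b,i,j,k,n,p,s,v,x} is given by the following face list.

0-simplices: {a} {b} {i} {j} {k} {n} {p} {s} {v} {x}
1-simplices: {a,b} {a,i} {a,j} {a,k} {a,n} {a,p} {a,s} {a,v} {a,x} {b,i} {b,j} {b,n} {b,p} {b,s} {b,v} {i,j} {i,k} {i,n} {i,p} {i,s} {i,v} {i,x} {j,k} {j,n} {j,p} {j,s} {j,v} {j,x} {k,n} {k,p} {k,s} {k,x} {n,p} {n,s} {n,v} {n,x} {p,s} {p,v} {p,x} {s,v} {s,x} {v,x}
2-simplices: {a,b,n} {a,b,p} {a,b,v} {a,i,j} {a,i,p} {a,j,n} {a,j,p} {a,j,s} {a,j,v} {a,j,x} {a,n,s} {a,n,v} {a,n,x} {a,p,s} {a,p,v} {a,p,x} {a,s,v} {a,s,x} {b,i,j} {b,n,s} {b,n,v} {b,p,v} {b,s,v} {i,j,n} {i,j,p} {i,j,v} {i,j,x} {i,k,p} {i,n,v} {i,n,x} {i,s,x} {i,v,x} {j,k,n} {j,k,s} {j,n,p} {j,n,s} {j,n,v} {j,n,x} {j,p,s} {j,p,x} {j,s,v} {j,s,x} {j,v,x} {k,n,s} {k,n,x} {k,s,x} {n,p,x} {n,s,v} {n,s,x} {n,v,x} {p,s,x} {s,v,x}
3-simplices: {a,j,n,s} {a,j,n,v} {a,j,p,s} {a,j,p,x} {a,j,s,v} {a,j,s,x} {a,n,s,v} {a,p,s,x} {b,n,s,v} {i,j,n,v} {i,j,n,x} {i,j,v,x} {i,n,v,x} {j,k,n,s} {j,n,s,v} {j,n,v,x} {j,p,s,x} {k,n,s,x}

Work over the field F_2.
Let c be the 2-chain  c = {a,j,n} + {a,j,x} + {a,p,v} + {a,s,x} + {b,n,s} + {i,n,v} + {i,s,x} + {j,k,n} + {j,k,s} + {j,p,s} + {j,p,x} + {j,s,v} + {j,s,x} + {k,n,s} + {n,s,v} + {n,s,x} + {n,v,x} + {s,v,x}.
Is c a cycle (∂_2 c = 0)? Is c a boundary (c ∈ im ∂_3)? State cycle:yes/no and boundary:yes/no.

cycle:no boundary:no

n_0=10 n_1=42 n_2=52 n_3=18  [Z2]
∂1: piv[ab,ai,aj,ak,an,ap,as,av,ax] rk=9  ker:bi,bj,bn,bp,bs,bv,ij,ik,in,ip,is,iv,ix,jk,jn,jp,js,jv,jx,kn,kp,ks,kx,np,ns,nv,nx,ps,pv,px,sv,sx,vx
∂2: piv[abn,abp,abv,aij,aip,ajn,ajp,ajs,ajv,ajx,ans,anv,anx,aps,apv,apx,asv,asx,bij,bns,ijn,ijv,ijx,ikp,isx,ivx,jkn,jks,jnp,knx] rk=30  ker:bnv,bpv,bsv,ijp,inv,inx,jns,jnv,jnx,jps,jpx,jsv,jsx,jvx,kns,ksx,npx,nsv,nsx,nvx,psx,svx
∂3: piv[ajns,ajnv,ajps,ajpx,ajsv,ajsx,ansv,apsx,bnsv,ijnv,ijnx,ijvx,invx,jkns,knsx] rk=15  ker:jnsv,jnvx,jpsx
∂2c = {a,n} + {a,p} + {a,s} + {a,v} + {b,n} + {b,s} + {i,n} + {i,s} + {i,v} + {i,x} + {j,v} + {j,x} + {n,v} + {p,s} + {p,v} + {p,x} + {s,v} + {s,x}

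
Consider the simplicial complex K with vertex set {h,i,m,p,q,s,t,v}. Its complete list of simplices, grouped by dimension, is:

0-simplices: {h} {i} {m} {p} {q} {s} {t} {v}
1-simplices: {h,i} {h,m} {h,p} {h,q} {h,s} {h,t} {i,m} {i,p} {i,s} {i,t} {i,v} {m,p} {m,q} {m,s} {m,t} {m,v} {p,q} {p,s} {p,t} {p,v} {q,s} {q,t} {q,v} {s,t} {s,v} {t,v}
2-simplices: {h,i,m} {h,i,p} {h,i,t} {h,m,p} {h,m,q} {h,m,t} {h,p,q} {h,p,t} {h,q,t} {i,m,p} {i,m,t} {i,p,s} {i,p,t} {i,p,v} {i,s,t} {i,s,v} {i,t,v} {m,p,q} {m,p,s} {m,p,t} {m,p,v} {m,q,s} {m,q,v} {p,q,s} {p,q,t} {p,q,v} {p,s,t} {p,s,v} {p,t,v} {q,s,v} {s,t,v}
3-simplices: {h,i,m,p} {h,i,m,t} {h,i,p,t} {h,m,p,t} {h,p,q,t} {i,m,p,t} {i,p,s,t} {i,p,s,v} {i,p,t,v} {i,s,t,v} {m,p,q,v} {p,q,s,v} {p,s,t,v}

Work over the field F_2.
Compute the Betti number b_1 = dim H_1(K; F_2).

n_0=8 n_1=26 n_2=31 n_3=13  [Z2]
∂1: piv[hi,hm,hp,hq,hs,ht,iv] rk=7  ker:im,ip,is,it,mp,mq,ms,mt,mv,pq,ps,pt,pv,qs,qt,qv,st,sv,tv
∂2: piv[him,hip,hit,hmp,hmq,hmt,hpq,hpt,hqt,ips,ipv,ist,isv,itv,mps,mpv,mqs,mqv] rk=18  ker:imp,imt,ipt,mpq,mpt,pqs,pqt,pqv,pst,psv,ptv,qsv,stv
∂3: piv[himp,himt,hipt,hmpt,hpqt,ipst,ipsv,iptv,istv,mpqv,pqsv] rk=11  ker:impt,pstv
b_1=(26−7)−18=1

b_1=1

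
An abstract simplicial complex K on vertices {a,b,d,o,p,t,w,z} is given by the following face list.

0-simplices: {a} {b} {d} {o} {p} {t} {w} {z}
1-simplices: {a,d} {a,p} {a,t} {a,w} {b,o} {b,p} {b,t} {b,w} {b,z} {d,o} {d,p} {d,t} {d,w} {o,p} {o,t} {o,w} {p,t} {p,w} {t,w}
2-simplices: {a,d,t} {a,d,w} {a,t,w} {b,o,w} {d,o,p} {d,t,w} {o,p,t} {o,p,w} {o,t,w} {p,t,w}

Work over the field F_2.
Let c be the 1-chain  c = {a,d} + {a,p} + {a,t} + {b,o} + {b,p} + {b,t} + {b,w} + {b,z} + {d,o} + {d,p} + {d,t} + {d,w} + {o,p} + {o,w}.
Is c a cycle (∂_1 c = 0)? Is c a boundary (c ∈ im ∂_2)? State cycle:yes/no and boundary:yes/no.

cycle:no boundary:no

n_0=8 n_1=19 n_2=10  [Z2]
∂1: piv[ad,ap,at,aw,bo,bp,bz] rk=7  ker:bt,bw,do,dp,dt,dw,op,ot,ow,pt,pw,tw
∂2: piv[adt,adw,atw,bow,dop,opt,opw,otw] rk=8  ker:dtw,ptw
∂1c = {a} + {b} + {d} + {t} + {w} + {z}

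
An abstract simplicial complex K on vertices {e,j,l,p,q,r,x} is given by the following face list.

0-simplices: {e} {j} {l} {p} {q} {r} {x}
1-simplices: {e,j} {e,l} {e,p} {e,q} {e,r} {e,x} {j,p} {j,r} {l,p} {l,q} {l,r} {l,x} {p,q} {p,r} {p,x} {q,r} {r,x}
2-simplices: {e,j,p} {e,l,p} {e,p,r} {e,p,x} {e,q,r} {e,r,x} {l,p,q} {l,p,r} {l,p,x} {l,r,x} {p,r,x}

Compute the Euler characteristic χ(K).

n_0=7 n_1=17 n_2=11
χ=+7−17+11=1

χ(K)=1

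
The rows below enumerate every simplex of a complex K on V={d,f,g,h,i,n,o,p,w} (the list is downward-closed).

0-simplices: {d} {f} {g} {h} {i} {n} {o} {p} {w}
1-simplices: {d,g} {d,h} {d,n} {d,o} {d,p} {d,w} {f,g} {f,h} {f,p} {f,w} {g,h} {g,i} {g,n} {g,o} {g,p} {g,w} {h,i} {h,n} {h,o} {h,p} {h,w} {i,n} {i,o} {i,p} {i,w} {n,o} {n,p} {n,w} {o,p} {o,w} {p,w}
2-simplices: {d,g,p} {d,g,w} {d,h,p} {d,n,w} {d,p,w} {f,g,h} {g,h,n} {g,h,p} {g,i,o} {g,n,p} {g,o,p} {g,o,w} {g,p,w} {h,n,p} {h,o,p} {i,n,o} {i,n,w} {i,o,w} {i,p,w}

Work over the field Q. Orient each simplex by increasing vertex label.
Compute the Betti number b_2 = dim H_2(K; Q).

b_2=2

n_0=9 n_1=31 n_2=19  [Q]
∂1: piv[dg,dh,dn,do,dp,dw,fg,gi] rk=8  ker:fh,fp,fw,gh,gn,go,gp,gw,hi,hn,ho,hp,hw,in,io,ip,iw,no,np,nw,op,ow,pw
∂2: piv[dgp,dgw,dhp,dnw,dpw,fgh,ghn,ghp,gio,gnp,gop,gow,hop,ino,inw,iow,ipw] rk=17  ker:gpw,hnp
b_2=(19−17)−0=2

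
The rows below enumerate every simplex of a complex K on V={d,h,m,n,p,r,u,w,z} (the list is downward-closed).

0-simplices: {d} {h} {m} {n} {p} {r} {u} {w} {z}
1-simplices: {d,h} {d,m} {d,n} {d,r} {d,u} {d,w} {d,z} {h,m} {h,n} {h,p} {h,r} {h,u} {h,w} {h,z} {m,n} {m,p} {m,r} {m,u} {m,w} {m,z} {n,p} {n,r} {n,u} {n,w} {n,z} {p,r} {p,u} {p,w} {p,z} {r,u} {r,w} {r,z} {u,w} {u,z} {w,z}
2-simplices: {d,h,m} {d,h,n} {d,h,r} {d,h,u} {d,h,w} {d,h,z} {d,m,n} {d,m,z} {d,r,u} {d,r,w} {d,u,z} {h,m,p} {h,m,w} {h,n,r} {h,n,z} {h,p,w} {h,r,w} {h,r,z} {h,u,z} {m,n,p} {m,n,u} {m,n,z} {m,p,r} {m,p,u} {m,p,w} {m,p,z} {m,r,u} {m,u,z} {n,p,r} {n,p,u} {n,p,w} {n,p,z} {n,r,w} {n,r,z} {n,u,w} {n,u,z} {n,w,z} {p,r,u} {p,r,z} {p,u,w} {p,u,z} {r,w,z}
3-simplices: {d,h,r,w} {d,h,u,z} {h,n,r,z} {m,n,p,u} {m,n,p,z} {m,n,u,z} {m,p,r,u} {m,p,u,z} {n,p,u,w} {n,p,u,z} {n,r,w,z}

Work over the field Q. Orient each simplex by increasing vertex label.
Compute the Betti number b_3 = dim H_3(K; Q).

n_0=9 n_1=35 n_2=42 n_3=11  [Q]
∂1: piv[dh,dm,dn,dr,du,dw,dz,hp] rk=8  ker:hm,hn,hr,hu,hw,hz,mn,mp,mr,mu,mw,mz,np,nr,nu,nw,nz,pr,pu,pw,pz,ru,rw,rz,uw,uz,wz
∂2: piv[dhm,dhn,dhr,dhu,dhw,dhz,dmn,dmz,dru,drw,duz,hmp,hmw,hnr,hnz,hpw,hrz,mnp,mnu,mpr,mpu,mpz,mru,muz,npw,nuw,nwz] rk=27  ker:hrw,huz,mnz,mpw,npr,npu,npz,nrw,nrz,nuz,pru,prz,puw,puz,rwz
∂3: piv[dhrw,dhuz,hnrz,mnpu,mnpz,mnuz,mpru,mpuz,npuw,nrwz] rk=10  ker:npuz
b_3=(11−10)−0=1

b_3=1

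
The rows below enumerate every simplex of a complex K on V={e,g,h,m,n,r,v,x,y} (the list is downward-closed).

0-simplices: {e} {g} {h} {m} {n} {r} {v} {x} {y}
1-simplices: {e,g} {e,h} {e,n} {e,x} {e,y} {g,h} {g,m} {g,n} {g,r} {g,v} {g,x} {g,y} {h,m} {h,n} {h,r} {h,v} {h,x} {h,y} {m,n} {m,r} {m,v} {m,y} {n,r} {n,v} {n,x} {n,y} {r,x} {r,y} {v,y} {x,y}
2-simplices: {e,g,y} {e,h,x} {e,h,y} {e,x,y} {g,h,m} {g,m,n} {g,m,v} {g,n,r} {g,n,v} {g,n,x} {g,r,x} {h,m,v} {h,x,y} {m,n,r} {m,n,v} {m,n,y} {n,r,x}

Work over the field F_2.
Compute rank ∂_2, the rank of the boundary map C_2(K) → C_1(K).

rank∂_2=14

n_0=9 n_1=30 n_2=17  [Z2]
∂1: piv[eg,eh,en,ex,ey,gm,gr,gv] rk=8  ker:gh,gn,gx,gy,hm,hn,hr,hv,hx,hy,mn,mr,mv,my,nr,nv,nx,ny,rx,ry,vy,xy
∂2: piv[egy,ehx,ehy,exy,ghm,gmn,gmv,gnr,gnv,gnx,grx,hmv,mnr,mny] rk=14  ker:hxy,mnv,nrx
rk∂_2=14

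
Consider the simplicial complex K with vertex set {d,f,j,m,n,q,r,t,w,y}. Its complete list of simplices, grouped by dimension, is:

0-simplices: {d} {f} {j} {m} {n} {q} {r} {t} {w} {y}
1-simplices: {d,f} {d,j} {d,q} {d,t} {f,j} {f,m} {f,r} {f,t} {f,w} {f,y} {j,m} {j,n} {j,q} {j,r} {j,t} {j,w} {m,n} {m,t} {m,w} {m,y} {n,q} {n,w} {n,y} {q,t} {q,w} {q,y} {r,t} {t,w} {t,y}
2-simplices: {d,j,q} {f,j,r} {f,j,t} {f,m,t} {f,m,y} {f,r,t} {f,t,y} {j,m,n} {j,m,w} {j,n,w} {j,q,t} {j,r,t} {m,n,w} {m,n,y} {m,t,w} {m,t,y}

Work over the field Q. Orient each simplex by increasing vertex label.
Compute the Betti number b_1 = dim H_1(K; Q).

n_0=10 n_1=29 n_2=16  [Q]
∂1: piv[df,dj,dq,dt,fm,fr,fw,fy,jn] rk=9  ker:fj,ft,jm,jq,jr,jt,jw,mn,mt,mw,my,nq,nw,ny,qt,qw,qy,rt,tw,ty
∂2: piv[djq,fjr,fjt,fmt,fmy,frt,fty,jmn,jmw,jnw,jqt,mny,mtw] rk=13  ker:jrt,mnw,mty
b_1=(29−9)−13=7

b_1=7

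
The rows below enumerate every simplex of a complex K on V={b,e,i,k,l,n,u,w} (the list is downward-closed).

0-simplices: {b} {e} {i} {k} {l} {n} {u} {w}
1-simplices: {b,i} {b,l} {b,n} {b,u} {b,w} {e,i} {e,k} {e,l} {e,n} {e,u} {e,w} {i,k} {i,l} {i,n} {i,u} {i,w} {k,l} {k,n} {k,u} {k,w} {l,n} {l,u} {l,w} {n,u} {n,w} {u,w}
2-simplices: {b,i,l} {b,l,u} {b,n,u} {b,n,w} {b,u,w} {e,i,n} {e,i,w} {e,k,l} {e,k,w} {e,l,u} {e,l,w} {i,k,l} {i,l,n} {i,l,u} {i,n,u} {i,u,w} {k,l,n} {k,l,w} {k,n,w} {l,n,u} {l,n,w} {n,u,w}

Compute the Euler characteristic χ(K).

n_0=8 n_1=26 n_2=22
χ=+8−26+22=4

χ(K)=4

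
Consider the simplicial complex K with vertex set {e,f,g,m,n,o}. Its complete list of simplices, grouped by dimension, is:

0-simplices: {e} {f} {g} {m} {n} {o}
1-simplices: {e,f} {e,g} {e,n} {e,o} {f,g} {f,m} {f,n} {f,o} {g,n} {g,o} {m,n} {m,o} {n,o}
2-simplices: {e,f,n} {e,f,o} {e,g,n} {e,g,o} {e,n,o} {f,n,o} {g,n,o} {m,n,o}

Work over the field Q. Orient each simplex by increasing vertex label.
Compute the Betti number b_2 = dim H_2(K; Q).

b_2=2

n_0=6 n_1=13 n_2=8  [Q]
∂1: piv[ef,eg,en,eo,fm] rk=5  ker:fg,fn,fo,gn,go,mn,mo,no
∂2: piv[efn,efo,egn,ego,eno,mno] rk=6  ker:fno,gno
b_2=(8−6)−0=2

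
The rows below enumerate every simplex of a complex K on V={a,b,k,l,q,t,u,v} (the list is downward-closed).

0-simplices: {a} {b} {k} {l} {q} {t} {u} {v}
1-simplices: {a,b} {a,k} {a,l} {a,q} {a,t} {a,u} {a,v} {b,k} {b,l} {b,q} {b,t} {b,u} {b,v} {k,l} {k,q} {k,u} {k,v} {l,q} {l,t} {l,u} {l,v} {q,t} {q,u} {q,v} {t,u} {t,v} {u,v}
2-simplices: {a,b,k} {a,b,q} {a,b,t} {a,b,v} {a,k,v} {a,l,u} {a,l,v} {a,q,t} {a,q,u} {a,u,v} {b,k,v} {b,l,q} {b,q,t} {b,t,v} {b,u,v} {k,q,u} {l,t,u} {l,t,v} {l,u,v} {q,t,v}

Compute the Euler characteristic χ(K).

n_0=8 n_1=27 n_2=20
χ=+8−27+20=1

χ(K)=1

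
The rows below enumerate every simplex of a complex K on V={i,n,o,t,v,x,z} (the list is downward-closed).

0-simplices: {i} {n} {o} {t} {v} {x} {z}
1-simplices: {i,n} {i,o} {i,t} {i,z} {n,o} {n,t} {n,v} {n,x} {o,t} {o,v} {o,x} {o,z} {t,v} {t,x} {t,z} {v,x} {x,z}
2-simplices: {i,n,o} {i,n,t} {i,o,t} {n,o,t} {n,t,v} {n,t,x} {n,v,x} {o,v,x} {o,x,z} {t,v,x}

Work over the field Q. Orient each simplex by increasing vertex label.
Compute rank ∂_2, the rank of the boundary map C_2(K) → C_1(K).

rank∂_2=8

n_0=7 n_1=17 n_2=10  [Q]
∂1: piv[in,io,it,iz,nv,nx] rk=6  ker:no,nt,ot,ov,ox,oz,tv,tx,tz,vx,xz
∂2: piv[ino,int,iot,ntv,ntx,nvx,ovx,oxz] rk=8  ker:not,tvx
rk∂_2=8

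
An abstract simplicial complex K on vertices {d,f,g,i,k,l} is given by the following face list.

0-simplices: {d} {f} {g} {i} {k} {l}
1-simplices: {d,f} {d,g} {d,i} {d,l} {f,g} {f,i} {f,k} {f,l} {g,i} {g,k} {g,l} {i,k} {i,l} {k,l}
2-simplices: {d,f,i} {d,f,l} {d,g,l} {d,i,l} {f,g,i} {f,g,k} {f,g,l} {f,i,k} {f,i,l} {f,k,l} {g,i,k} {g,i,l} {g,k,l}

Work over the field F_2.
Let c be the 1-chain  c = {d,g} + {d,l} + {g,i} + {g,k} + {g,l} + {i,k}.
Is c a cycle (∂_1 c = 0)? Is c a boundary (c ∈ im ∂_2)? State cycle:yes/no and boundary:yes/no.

cycle:yes boundary:yes

n_0=6 n_1=14 n_2=13  [Z2]
∂1: piv[df,dg,di,dl,fk] rk=5  ker:fg,fi,fl,gi,gk,gl,ik,il,kl
∂2: piv[dfi,dfl,dgl,dil,fgi,fgk,fgl,fik,fkl] rk=9  ker:fil,gik,gil,gkl
∂1c = 0
c vs im∂2: reduces to 0 ⇒ boundary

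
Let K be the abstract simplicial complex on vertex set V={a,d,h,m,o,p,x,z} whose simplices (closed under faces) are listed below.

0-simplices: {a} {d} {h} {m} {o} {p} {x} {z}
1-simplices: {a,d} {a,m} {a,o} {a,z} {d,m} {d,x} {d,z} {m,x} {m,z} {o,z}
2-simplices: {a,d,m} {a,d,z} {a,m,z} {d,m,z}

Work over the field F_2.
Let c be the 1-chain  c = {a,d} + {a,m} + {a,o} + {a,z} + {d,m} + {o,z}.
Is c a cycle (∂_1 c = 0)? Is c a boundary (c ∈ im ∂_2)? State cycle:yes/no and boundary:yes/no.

cycle:yes boundary:no

n_0=8 n_1=10 n_2=4  [Z2]
∂1: piv[ad,am,ao,az,dx] rk=5  ker:dm,dz,mx,mz,oz
∂2: piv[adm,adz,amz] rk=3  ker:dmz
∂1c = 0
c vs im∂2: residual ≠ 0 ⇒ not boundary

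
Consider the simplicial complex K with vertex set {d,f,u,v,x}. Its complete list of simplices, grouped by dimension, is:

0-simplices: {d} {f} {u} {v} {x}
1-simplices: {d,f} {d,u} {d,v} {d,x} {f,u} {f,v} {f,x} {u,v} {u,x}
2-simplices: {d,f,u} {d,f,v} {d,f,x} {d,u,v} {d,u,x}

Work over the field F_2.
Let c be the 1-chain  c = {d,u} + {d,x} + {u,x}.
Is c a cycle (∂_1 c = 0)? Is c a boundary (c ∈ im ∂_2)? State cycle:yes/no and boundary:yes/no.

cycle:yes boundary:yes

n_0=5 n_1=9 n_2=5  [Z2]
∂1: piv[df,du,dv,dx] rk=4  ker:fu,fv,fx,uv,ux
∂2: piv[dfu,dfv,dfx,duv,dux] rk=5
∂1c = 0
c vs im∂2: reduces to 0 ⇒ boundary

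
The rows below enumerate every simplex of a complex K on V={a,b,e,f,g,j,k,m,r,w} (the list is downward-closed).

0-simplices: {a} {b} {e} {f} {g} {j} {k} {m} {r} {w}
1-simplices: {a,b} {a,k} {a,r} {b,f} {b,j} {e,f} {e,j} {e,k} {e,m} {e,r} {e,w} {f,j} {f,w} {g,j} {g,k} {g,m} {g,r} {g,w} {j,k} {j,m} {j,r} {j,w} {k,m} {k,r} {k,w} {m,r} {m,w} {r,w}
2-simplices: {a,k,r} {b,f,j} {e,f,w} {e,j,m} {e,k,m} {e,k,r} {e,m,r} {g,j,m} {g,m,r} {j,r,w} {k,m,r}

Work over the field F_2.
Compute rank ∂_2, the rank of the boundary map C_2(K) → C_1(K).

rank∂_2=10

n_0=10 n_1=28 n_2=11  [Z2]
∂1: piv[ab,ak,ar,bf,bj,ef,em,ew,gj] rk=9  ker:ej,ek,er,fj,fw,gk,gm,gr,gw,jk,jm,jr,jw,km,kr,kw,mr,mw,rw
∂2: piv[akr,bfj,efw,ejm,ekm,ekr,emr,gjm,gmr,jrw] rk=10  ker:kmr
rk∂_2=10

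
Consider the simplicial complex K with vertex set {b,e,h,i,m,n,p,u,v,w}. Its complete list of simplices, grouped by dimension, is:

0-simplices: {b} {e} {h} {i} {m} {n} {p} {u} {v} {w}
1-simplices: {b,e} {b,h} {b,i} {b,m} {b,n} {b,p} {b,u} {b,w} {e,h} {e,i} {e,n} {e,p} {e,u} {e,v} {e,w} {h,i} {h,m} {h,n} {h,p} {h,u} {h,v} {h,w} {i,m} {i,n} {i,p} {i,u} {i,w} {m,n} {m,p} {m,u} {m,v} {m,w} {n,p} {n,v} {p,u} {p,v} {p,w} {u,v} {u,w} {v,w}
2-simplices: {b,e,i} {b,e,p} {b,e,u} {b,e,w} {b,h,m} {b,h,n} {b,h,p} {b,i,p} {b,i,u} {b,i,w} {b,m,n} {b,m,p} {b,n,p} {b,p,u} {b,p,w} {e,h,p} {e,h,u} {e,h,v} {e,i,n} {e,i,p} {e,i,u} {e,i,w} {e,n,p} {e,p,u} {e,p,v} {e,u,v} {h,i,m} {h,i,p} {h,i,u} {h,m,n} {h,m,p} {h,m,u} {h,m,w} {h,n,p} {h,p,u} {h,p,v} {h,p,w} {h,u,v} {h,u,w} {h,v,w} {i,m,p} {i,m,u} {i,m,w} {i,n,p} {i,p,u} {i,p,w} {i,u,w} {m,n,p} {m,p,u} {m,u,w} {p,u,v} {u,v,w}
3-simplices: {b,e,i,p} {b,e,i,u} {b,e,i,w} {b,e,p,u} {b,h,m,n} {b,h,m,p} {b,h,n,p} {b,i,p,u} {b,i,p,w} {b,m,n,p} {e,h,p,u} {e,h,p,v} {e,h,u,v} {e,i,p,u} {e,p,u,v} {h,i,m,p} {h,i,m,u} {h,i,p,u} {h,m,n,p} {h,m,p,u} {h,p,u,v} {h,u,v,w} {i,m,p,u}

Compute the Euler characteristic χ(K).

n_0=10 n_1=40 n_2=52 n_3=23
χ=+10−40+52−23=-1

χ(K)=-1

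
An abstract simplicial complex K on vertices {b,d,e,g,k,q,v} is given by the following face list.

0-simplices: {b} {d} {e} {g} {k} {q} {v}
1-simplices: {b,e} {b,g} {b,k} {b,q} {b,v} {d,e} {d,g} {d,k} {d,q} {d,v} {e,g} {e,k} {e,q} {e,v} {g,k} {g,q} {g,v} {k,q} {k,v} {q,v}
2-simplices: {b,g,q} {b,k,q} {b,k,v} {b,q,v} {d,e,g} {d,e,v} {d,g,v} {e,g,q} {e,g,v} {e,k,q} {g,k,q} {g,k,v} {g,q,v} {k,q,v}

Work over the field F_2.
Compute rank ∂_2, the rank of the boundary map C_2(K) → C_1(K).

rank∂_2=11

n_0=7 n_1=20 n_2=14  [Z2]
∂1: piv[be,bg,bk,bq,bv,de] rk=6  ker:dg,dk,dq,dv,eg,ek,eq,ev,gk,gq,gv,kq,kv,qv
∂2: piv[bgq,bkq,bkv,bqv,deg,dev,dgv,egq,ekq,gkq,gkv] rk=11  ker:egv,gqv,kqv
rk∂_2=11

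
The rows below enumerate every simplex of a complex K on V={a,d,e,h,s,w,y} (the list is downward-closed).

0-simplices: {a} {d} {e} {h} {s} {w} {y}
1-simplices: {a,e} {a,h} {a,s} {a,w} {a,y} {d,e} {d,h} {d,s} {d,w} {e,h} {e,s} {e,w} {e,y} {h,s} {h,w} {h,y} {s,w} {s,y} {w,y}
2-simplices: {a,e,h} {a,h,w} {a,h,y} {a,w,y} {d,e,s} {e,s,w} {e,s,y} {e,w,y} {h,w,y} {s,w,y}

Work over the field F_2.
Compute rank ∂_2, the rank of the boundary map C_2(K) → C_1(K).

n_0=7 n_1=19 n_2=10  [Z2]
∂1: piv[ae,ah,as,aw,ay,de] rk=6  ker:dh,ds,dw,eh,es,ew,ey,hs,hw,hy,sw,sy,wy
∂2: piv[aeh,ahw,ahy,awy,des,esw,esy,ewy] rk=8  ker:hwy,swy
rk∂_2=8

rank∂_2=8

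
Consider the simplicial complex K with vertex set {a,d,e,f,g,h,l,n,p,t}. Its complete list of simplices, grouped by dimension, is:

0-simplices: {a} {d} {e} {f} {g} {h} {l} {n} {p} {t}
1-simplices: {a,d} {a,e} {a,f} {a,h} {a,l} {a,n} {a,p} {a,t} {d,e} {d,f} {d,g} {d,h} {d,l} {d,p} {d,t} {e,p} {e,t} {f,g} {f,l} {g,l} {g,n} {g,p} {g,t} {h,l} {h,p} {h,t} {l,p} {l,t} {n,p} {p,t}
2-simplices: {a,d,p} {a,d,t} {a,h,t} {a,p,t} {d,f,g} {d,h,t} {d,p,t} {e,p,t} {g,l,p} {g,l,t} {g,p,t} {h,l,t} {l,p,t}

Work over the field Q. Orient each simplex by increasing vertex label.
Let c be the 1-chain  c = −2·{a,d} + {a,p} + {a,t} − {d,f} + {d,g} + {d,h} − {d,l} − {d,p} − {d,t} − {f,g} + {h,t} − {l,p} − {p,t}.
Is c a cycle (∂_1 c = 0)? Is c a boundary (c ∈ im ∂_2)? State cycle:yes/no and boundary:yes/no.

cycle:yes boundary:no

n_0=10 n_1=30 n_2=13  [Q]
∂1: piv[ad,ae,af,ah,al,an,ap,at,dg] rk=9  ker:de,df,dh,dl,dp,dt,ep,et,fg,fl,gl,gn,gp,gt,hl,hp,ht,lp,lt,np,pt
∂2: piv[adp,adt,aht,apt,dfg,dht,ept,glp,glt,gpt,hlt] rk=11  ker:dpt,lpt
∂1c = 0
c vs im∂2: residual ≠ 0 ⇒ not boundary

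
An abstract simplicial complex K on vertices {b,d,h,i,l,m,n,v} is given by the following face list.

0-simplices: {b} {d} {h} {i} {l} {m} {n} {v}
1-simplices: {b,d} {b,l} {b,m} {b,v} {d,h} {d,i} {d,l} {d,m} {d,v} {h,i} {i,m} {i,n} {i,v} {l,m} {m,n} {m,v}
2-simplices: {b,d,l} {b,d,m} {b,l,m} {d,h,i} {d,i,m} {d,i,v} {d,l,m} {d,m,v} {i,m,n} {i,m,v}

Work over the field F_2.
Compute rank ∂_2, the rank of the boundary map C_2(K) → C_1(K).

rank∂_2=8

n_0=8 n_1=16 n_2=10  [Z2]
∂1: piv[bd,bl,bm,bv,dh,di,in] rk=7  ker:dl,dm,dv,hi,im,iv,lm,mn,mv
∂2: piv[bdl,bdm,blm,dhi,dim,div,dmv,imn] rk=8  ker:dlm,imv
rk∂_2=8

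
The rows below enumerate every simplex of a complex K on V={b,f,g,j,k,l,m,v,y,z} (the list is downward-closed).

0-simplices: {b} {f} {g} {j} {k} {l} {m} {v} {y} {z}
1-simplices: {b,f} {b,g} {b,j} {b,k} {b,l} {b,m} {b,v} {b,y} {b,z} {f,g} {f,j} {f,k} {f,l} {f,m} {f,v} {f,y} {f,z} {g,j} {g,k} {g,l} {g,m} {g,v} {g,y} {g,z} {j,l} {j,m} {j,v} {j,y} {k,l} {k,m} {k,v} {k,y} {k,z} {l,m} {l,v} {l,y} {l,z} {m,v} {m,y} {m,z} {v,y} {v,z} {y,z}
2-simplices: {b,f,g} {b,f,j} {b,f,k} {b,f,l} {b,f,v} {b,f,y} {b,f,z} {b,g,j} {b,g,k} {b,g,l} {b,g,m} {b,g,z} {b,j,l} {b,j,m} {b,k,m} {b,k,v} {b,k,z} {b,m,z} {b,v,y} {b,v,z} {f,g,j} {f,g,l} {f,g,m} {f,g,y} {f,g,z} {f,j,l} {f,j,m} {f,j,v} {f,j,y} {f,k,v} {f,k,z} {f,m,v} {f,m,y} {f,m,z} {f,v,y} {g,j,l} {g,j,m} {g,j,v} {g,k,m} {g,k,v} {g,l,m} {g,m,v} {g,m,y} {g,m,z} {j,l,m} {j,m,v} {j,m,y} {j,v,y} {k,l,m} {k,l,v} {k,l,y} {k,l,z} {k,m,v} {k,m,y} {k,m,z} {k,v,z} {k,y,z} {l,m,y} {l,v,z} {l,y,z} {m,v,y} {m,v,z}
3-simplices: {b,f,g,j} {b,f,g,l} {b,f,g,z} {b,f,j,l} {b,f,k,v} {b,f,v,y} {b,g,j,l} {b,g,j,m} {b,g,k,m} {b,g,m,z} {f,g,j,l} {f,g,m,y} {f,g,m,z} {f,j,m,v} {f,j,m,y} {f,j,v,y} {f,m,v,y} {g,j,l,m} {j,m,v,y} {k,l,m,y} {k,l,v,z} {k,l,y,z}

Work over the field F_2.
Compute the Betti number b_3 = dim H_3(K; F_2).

n_0=10 n_1=43 n_2=62 n_3=22  [Z2]
∂1: piv[bf,bg,bj,bk,bl,bm,bv,by,bz] rk=9  ker:fg,fj,fk,fl,fm,fv,fy,fz,gj,gk,gl,gm,gv,gy,gz,jl,jm,jv,jy,kl,km,kv,ky,kz,lm,lv,ly,lz,mv,my,mz,vy,vz,yz
∂2: piv[bfg,bfj,bfk,bfl,bfv,bfy,bfz,bgj,bgk,bgl,bgm,bgz,bjl,bjm,bkm,bkv,bkz,bmz,bvy,bvz,fgm,fgy,fjv,fjy,fmv,fmy,gjv,glm,klm,klv,kly,klz,kmy,kyz] rk=34  ker:fgj,fgl,fgz,fjl,fjm,fkv,fkz,fmz,fvy,gjl,gjm,gkm,gkv,gmv,gmy,gmz,jlm,jmv,jmy,jvy,kmv,kmz,kvz,lmy,lvz,lyz,mvy,mvz
∂3: piv[bfgj,bfgl,bfgz,bfjl,bfkv,bfvy,bgjl,bgjm,bgkm,bgmz,fgmy,fgmz,fjmv,fjmy,fjvy,fmvy,gjlm,klmy,klvz,klyz] rk=20  ker:fgjl,jmvy
b_3=(22−20)−0=2

b_3=2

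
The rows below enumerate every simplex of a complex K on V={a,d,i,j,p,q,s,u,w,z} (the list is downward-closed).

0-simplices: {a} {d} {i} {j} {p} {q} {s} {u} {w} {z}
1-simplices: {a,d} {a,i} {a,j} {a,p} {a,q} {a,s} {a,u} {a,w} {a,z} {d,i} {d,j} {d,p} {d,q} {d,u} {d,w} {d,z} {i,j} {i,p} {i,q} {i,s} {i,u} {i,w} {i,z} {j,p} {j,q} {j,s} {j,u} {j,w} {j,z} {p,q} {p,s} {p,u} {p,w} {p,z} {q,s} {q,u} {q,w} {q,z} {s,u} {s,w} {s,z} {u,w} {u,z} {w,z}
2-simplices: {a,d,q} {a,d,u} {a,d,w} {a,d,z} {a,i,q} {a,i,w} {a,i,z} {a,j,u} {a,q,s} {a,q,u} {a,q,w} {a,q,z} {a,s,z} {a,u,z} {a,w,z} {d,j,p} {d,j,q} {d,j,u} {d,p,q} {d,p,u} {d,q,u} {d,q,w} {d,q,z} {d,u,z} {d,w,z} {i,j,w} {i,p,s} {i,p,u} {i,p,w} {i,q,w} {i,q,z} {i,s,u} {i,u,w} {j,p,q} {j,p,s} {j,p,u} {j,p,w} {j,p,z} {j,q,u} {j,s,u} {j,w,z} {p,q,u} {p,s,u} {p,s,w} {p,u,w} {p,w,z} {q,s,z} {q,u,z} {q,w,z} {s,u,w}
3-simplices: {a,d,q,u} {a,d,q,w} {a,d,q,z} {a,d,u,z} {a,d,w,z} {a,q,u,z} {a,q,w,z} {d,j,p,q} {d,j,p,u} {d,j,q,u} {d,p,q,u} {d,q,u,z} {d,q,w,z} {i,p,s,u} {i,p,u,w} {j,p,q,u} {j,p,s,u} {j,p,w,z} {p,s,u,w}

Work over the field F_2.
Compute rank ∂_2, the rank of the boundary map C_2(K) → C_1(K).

n_0=10 n_1=44 n_2=50 n_3=19  [Z2]
∂1: piv[ad,ai,aj,ap,aq,as,au,aw,az] rk=9  ker:di,dj,dp,dq,du,dw,dz,ij,ip,iq,is,iu,iw,iz,jp,jq,js,ju,jw,jz,pq,ps,pu,pw,pz,qs,qu,qw,qz,su,sw,sz,uw,uz,wz
∂2: piv[adq,adu,adw,adz,aiq,aiw,aiz,aju,aqs,aqu,aqw,aqz,asz,auz,awz,djp,djq,dju,dpq,dpu,ijw,ips,ipu,ipw,isu,iuw,jps,jpw,jpz,jwz,psw] rk=31  ker:dqu,dqw,dqz,duz,dwz,iqw,iqz,jpq,jpu,jqu,jsu,pqu,psu,puw,pwz,qsz,quz,qwz,suw
∂3: piv[adqu,adqw,adqz,aduz,adwz,aquz,aqwz,djpq,djpu,djqu,dpqu,ipsu,ipuw,jpsu,jpwz,psuw] rk=16  ker:dquz,dqwz,jpqu
rk∂_2=31

rank∂_2=31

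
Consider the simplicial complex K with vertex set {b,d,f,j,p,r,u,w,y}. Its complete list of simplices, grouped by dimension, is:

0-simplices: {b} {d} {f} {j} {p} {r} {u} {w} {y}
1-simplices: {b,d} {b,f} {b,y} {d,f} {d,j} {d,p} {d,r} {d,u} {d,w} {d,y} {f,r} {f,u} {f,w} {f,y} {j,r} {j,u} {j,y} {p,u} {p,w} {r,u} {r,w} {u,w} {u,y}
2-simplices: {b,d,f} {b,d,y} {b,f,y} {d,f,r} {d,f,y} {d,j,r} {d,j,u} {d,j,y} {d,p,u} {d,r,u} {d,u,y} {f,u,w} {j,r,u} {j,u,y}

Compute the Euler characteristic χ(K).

n_0=9 n_1=23 n_2=14
χ=+9−23+14=0

χ(K)=0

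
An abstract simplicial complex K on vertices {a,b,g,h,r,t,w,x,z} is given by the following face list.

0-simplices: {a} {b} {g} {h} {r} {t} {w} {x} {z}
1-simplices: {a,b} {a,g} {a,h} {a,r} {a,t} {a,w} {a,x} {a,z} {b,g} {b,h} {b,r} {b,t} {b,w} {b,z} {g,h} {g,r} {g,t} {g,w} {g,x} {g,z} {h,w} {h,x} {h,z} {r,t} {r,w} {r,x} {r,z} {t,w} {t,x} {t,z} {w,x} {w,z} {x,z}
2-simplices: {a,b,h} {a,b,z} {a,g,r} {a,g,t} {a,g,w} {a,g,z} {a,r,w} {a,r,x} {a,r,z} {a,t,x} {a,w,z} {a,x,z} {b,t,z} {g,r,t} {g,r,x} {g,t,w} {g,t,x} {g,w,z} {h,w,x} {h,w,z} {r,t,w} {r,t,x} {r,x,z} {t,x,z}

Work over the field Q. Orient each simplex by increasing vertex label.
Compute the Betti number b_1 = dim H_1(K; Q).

n_0=9 n_1=33 n_2=24  [Q]
∂1: piv[ab,ag,ah,ar,at,aw,ax,az] rk=8  ker:bg,bh,br,bt,bw,bz,gh,gr,gt,gw,gx,gz,hw,hx,hz,rt,rw,rx,rz,tw,tx,tz,wx,wz,xz
∂2: piv[abh,abz,agr,agt,agw,agz,arw,arx,arz,atx,awz,axz,btz,grt,grx,gtw,hwx,hwz,txz] rk=19  ker:gtx,gwz,rtw,rtx,rxz
b_1=(33−8)−19=6

b_1=6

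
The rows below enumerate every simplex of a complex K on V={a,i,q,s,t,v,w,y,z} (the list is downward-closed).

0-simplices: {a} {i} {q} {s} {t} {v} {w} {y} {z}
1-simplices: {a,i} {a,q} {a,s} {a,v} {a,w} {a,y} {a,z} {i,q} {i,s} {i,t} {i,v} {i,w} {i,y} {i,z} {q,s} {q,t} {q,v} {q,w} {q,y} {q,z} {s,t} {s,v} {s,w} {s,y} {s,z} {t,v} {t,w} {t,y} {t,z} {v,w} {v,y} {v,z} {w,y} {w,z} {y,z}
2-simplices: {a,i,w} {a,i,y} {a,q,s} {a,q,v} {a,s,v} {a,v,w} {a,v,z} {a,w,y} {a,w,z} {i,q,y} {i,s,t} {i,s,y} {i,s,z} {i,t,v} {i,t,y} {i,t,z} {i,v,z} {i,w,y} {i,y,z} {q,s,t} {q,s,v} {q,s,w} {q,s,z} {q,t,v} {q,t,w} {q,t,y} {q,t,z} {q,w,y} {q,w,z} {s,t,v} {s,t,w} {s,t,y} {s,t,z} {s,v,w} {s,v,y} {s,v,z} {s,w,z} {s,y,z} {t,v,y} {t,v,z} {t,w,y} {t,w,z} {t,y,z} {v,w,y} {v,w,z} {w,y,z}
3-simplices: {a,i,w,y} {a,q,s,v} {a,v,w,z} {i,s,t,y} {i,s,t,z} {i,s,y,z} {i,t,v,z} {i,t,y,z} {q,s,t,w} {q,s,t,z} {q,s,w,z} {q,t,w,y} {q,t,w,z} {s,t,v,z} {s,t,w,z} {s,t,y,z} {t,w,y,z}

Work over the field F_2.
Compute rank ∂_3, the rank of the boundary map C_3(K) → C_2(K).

rank∂_3=15

n_0=9 n_1=35 n_2=46 n_3=17  [Z2]
∂1: piv[ai,aq,as,av,aw,ay,az,it] rk=8  ker:iq,is,iv,iw,iy,iz,qs,qt,qv,qw,qy,qz,st,sv,sw,sy,sz,tv,tw,ty,tz,vw,vy,vz,wy,wz,yz
∂2: piv[aiw,aiy,aqs,aqv,asv,avw,avz,awy,awz,iqy,ist,isy,isz,itv,ity,itz,ivz,iyz,qst,qsw,qsz,qtv,qtw,qty,qwy,qwz,svy] rk=27  ker:iwy,qsv,qtz,stv,stw,sty,stz,svw,svz,swz,syz,tvy,tvz,twy,twz,tyz,vwy,vwz,wyz
∂3: piv[aiwy,aqsv,avwz,isty,istz,isyz,itvz,ityz,qstw,qstz,qswz,qtwy,qtwz,stvz,twyz] rk=15  ker:stwz,styz
rk∂_3=15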